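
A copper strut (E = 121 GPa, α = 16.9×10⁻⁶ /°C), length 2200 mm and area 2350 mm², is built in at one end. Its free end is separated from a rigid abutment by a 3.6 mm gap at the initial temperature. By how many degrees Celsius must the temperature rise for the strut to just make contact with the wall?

ΔT ≈ 96.8 °C

The gap closes when αΔT L = 3.6 mm, since the strut is still unstressed at that instant.
So ΔT = g/(αL) = 3.6/(16.9×10⁻⁶ × 2200) = 96.83 °C.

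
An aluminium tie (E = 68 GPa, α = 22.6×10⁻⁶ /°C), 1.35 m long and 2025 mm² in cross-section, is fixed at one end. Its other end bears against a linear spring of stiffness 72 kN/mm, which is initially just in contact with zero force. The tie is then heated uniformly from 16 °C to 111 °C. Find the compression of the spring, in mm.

The unrestrained thermal change is αΔT L = 22.6×10⁻⁶ × 95 × 1350 = 2.898 mm.
Let P be the compressive force at the spring. The tie shortens elastically by PL/(AE) and the spring compresses by P/k; together these equal δ_free.
P [ L/(AE) + 1/k ] = δ_free → P [ 1350/(2025×68×10³) + 1/(72×10³) ] = 2.898.
P = 2.898 / 2.369×10⁻⁵ = 122300 N.
Spring compression = P/k = 122300/(72×10³) = 1.699 mm.

δ ≈ 1.7 mm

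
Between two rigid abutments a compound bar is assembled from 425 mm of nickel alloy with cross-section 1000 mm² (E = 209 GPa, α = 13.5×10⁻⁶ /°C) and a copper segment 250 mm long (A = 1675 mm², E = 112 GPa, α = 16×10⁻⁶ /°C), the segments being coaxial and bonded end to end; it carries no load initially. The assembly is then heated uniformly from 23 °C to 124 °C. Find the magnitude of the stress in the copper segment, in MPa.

σ ≈ 174 MPa (compressive)

Free thermal expansion of the whole bar: Σ αᵢΔT Lᵢ = 13.5×10⁻⁶×101×425 + 16×10⁻⁶×101×250 = 0.9835 mm.
The rigid supports impose zero overall length change; the single axial force P common to all segments must satisfy P Σ Lᵢ/(AᵢEᵢ) = δ_free.
Σ Lᵢ/(AᵢEᵢ) = 425/(1000×209×10³) + 250/(1675×112×10³) = 3.366×10⁻⁶ mm/N.
P = 0.9835 / 3.366×10⁻⁶ = 292200 N = 292.2 kN, compressive.
σ_{copper} = P / A = 292200 / 1675 = 174.4 MPa.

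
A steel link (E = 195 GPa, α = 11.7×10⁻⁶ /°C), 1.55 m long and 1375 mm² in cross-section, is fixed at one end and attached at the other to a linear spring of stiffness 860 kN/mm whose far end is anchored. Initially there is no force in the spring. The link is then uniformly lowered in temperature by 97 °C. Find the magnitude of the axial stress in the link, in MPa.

σ ≈ 184 MPa (tensile)

Free thermal contraction: δ_free = αΔT L = 11.7×10⁻⁶ × 97 × 1550 = 1.759 mm.
Let P be the tensile force in the spring. The link extends elastically by PL/(AE) and the spring stretches by P/k; together these equal δ_free.
P [ L/(AE) + 1/k ] = δ_free → P [ 1550/(1375×195×10³) + 1/(860×10³) ] = 1.759.
P = 1.759 / 6.944×10⁻⁶ = 253300 N.
σ = P/A = 253300/1375 = 184.2 MPa.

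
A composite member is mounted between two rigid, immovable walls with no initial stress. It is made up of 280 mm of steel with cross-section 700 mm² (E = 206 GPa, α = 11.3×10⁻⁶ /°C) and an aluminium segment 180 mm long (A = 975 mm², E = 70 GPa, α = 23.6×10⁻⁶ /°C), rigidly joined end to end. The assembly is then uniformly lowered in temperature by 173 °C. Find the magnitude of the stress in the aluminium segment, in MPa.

With the walls removed the bar would change length by δ_free = Σ αᵢΔT Lᵢ = 11.3×10⁻⁶×173×280 + 23.6×10⁻⁶×173×180 = 1.282 mm.
The rigid supports impose zero overall length change; the single axial force P common to all segments must satisfy P Σ Lᵢ/(AᵢEᵢ) = δ_free.
The series flexibility is Σ Lᵢ/(AᵢEᵢ) = 280/(700×206×10³) + 180/(975×70×10³) = 4.579×10⁻⁶ mm/N.
So P = 1.282 / 4.579×10⁻⁶ = 280 kN, tensile.
σ_{aluminium} = P / A = 280000 / 975 = 287.2 MPa.

σ ≈ 287 MPa (tensile)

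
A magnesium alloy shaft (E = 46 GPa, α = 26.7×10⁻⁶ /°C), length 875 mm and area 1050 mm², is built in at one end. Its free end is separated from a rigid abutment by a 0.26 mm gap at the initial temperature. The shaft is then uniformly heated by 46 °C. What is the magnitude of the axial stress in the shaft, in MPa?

If the wall were absent the shaft would grow by αΔT L = 26.7×10⁻⁶ × 46 × 875 = 1.075 mm.
This exceeds the 0.26 mm gap, so the wall pushes back. The portion of expansion that must be recovered elastically is δ_free − gap = 1.075 − 0.26 = 0.8147 mm.
That suppressed elongation corresponds to σ = E·Δ/L = 46×10³ × 0.8147/875 = 42.83 MPa.

σ ≈ 42.8 MPa (compressive)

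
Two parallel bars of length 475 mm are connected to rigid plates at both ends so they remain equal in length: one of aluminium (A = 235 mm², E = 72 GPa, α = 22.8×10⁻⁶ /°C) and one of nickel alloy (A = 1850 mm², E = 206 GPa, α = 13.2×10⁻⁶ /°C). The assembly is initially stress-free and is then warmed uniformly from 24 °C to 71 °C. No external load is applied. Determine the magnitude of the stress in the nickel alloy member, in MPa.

Equilibrium of a rigid end plate with no external load gives equal and opposite internal forces ±P in the two members. Since α_{aluminium} > α_{nickel alloy}, heating drives the aluminium into compression and the nickel alloy into tension.
Compatibility of the two members (thermal + elastic change equal): (α₁ − α₂)ΔT = P·[1/(A₁E₁) + 1/(A₂E₂)].
|α₁ − α₂|·ΔT = 9.6×10⁻⁶ × 47 = 0.0004512.
1/(A₁E₁) + 1/(A₂E₂) = 1/(235×72×10³) + 1/(1850×206×10³) = 6.173×10⁻⁸ N⁻¹.
So P = 0.0004512 / 6.173×10⁻⁸ = 7.31 kN.
σ_{nickel alloy} = P/A₂ = 7310/1850 = 3.951 MPa, tensile.

σ ≈ 3.95 MPa (tensile)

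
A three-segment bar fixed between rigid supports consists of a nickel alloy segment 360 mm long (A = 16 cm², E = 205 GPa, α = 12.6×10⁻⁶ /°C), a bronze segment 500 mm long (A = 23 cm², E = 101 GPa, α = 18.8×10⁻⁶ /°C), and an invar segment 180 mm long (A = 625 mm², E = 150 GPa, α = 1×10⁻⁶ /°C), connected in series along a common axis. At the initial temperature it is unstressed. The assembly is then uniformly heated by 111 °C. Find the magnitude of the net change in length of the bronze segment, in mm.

Free thermal expansion of the whole bar: Σ αᵢΔT Lᵢ = 12.6×10⁻⁶×111×360 + 18.8×10⁻⁶×111×500 + 1×10⁻⁶×111×180 = 1.567 mm.
Since the ends are fixed, an axial force P builds up, equal in every segment, with P · Σ Lᵢ/(AᵢEᵢ) = δ_free.
Σ Lᵢ/(AᵢEᵢ) = 360/(1600×205×10³) + 500/(2300×101×10³) + 180/(625×150×10³) = 5.17×10⁻⁶ mm/N.
So P = 1.567 / 5.17×10⁻⁶ = 303.1 kN, compressive.
For the bronze segment, free thermal change = 18.8×10⁻⁶×111×500 = 1.043 mm and elastic change from P = 303100×500/(2300×101×10³) = 0.6523 mm; these oppose, so the net change is 0.391 mm (segment lengthens).

|ΔL| ≈ 0.391 mm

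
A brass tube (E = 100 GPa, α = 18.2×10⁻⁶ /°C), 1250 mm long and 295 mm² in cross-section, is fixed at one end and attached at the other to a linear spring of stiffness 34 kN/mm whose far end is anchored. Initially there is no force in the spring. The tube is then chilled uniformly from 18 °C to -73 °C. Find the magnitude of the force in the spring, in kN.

P ≈ 28.8 kN

If the spring were absent the tube would shorten by αΔT L = 18.2×10⁻⁶ × 91 × 1250 = 2.07 mm.
Let P be the tensile force in the spring. The tube extends elastically by PL/(AE) and the spring stretches by P/k; together these equal δ_free.
So P = δ_free / [L/(AE) + 1/k] = 2.07 / [ 1250/(295×100×10³) + 1/(34×10³) ].
P = 2.07 / 7.178×10⁻⁵ = 28840 N.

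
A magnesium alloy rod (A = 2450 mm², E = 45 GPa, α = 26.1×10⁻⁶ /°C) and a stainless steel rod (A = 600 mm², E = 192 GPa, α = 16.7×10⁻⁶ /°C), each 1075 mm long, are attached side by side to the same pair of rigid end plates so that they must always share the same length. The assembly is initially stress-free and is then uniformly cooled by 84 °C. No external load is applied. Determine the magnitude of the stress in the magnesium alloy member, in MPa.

Equilibrium of a rigid end plate with no external load gives equal and opposite internal forces ±P in the two members. Since α_{magnesium alloy} > α_{stainless steel}, cooling drives the magnesium alloy into tension and the stainless steel into compression.
Setting the final lengths equal and cancelling L: (α₁ − α₂)ΔT = P/(A₁E₁) + P/(A₂E₂).
|α₁ − α₂|·ΔT = 9.4×10⁻⁶ × 84 = 0.0007896.
1/(A₁E₁) + 1/(A₂E₂) = 1/(2450×45×10³) + 1/(600×192×10³) = 1.775×10⁻⁸ N⁻¹.
So P = 0.0007896 / 1.775×10⁻⁸ = 44.48 kN.
σ_{magnesium alloy} = P/A₁ = 44480/2450 = 18.16 MPa, tensile.

σ ≈ 18.2 MPa (tensile)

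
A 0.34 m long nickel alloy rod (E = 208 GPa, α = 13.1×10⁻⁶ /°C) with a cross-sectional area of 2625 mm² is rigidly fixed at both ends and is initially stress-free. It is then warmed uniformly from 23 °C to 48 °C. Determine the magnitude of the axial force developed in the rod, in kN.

With zero net strain, σ = E·αΔT = 208 GPa × 13.1×10⁻⁶ × 25 = 68.12 MPa.
Axial force P = σA = 68.12 × 2625 = 178800 N = 178.8 kN, compressive.

P ≈ 179 kN (compressive)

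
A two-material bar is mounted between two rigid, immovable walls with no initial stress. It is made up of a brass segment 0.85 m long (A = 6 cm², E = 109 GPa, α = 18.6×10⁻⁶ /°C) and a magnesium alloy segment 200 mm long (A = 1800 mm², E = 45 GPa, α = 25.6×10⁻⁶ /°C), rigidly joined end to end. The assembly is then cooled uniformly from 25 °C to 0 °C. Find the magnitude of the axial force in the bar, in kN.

P ≈ 33.8 kN (tensile)

With the walls removed the bar would change length by δ_free = Σ αᵢΔT Lᵢ = 18.6×10⁻⁶×25×850 + 25.6×10⁻⁶×25×200 = 0.5232 mm.
The walls prevent any net length change, so an axial force P (same in every segment) develops. Compatibility: P · Σ Lᵢ/(AᵢEᵢ) = δ_free.
The series flexibility is Σ Lᵢ/(AᵢEᵢ) = 850/(600×109×10³) + 200/(1800×45×10³) = 1.547×10⁻⁵ mm/N.
Hence P = δ_free / Σ(L/AE) = 0.5232/1.547×10⁻⁵ = 33.83 kN (tensile).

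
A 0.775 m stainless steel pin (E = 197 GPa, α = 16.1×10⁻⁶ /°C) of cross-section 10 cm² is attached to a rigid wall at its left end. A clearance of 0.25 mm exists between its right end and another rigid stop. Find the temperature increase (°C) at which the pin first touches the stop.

The gap closes when αΔT L = 0.25 mm, since the pin is still unstressed at that instant.
ΔT = 0.25 / (16.1×10⁻⁶ × 775) = 20.04 °C.

ΔT ≈ 20 °C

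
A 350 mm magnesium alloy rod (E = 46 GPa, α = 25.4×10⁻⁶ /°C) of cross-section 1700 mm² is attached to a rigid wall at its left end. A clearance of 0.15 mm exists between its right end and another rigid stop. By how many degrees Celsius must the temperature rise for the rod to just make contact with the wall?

ΔT ≈ 16.9 °C

The gap closes when αΔT L = 0.15 mm, since the rod is still unstressed at that instant.
ΔT = 0.15 / (25.4×10⁻⁶ × 350) = 16.87 °C.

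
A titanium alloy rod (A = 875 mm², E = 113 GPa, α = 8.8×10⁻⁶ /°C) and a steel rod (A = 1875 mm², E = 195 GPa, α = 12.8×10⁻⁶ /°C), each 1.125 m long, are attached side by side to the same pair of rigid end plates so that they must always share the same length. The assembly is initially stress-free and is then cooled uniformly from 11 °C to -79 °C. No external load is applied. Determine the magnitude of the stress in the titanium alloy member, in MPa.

σ ≈ 32 MPa (compressive)

Equilibrium of a rigid end plate with no external load gives equal and opposite internal forces ±P in the two members. Since α_{steel} > α_{titanium alloy}, cooling drives the steel into tension and the titanium alloy into compression.
Compatibility of the two members (thermal + elastic change equal): (α₁ − α₂)ΔT = P·[1/(A₁E₁) + 1/(A₂E₂)].
|α₁ − α₂|·ΔT = 4×10⁻⁶ × 90 = 0.00036.
1/(A₁E₁) + 1/(A₂E₂) = 1/(875×113×10³) + 1/(1875×195×10³) = 1.285×10⁻⁸ N⁻¹.
So P = 0.00036 / 1.285×10⁻⁸ = 28.02 kN.
σ_{titanium alloy} = P/A₁ = 28020/875 = 32.02 MPa, compressive.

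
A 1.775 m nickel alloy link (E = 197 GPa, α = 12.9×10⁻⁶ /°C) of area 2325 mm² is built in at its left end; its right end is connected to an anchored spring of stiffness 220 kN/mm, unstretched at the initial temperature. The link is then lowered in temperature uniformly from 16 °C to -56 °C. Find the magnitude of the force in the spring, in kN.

P ≈ 196 kN

Free thermal contraction: δ_free = αΔT L = 12.9×10⁻⁶ × 72 × 1775 = 1.649 mm.
With a force P in the spring, the elastic change of the link is PL/(AE) and that of the spring is P/k; compatibility requires their sum to equal δ_free.
So P = δ_free / [L/(AE) + 1/k] = 1.649 / [ 1775/(2325×197×10³) + 1/(220×10³) ].
P = 1.649 / 8.421×10⁻⁶ = 195800 N.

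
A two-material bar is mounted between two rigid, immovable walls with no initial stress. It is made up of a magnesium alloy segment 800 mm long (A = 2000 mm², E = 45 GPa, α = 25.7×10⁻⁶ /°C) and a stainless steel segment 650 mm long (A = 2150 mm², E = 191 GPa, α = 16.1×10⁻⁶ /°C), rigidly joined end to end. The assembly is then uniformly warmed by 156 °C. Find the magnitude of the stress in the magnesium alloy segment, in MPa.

Free thermal expansion of the whole bar: Σ αᵢΔT Lᵢ = 25.7×10⁻⁶×156×800 + 16.1×10⁻⁶×156×650 = 4.84 mm.
The rigid supports impose zero overall length change; the single axial force P common to all segments must satisfy P Σ Lᵢ/(AᵢEᵢ) = δ_free.
Σ Lᵢ/(AᵢEᵢ) = 800/(2000×45×10³) + 650/(2150×191×10³) = 1.047×10⁻⁵ mm/N.
Hence P = δ_free / Σ(L/AE) = 4.84/1.047×10⁻⁵ = 462.2 kN (compressive).
σ_{magnesium alloy} = P / A = 462200 / 2000 = 231.1 MPa.

σ ≈ 231 MPa (compressive)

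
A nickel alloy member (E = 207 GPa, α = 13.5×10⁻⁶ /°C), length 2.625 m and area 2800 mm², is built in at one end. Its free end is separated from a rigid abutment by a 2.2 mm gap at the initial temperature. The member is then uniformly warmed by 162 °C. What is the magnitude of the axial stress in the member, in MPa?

σ ≈ 279 MPa (compressive)

If the wall were absent the member would grow by αΔT L = 13.5×10⁻⁶ × 162 × 2625 = 5.741 mm.
After closing the 2.2 mm clearance, 5.741 − 2.2 = 3.541 mm of expansion remains to be suppressed by the wall.
So σ = E(δ_free − g)/L = 207×10³ × 3.541/2625 = 279.2 MPa.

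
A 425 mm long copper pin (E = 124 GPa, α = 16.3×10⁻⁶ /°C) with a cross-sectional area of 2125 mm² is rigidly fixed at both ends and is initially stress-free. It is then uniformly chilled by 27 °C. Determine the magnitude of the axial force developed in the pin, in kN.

With zero net strain, σ = E·αΔT = 124 GPa × 16.3×10⁻⁶ × 27 = 54.57 MPa.
Axial force P = σA = 54.57 × 2125 = 116000 N = 116 kN, tensile.

P ≈ 116 kN (tensile)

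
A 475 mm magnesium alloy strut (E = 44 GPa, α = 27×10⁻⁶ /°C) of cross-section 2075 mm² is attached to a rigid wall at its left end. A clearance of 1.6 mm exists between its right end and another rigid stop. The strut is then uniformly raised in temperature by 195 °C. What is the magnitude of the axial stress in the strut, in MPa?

If the wall were absent the strut would grow by αΔT L = 27×10⁻⁶ × 195 × 475 = 2.501 mm.
This exceeds the 1.6 mm gap, so the wall pushes back. The portion of expansion that must be recovered elastically is δ_free − gap = 2.501 − 1.6 = 0.9009 mm.
That suppressed elongation corresponds to σ = E·Δ/L = 44×10³ × 0.9009/475 = 83.45 MPa.

σ ≈ 83.4 MPa (compressive)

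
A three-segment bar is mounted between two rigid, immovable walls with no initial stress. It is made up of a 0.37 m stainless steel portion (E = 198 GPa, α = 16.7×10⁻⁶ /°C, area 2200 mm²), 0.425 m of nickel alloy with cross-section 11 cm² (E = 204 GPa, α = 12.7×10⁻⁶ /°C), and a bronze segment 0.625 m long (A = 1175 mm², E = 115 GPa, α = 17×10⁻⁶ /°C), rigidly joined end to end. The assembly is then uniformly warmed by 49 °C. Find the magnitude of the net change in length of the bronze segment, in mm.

|ΔL| ≈ 0.162 mm

With the walls removed the bar would change length by δ_free = Σ αᵢΔT Lᵢ = 16.7×10⁻⁶×49×370 + 12.7×10⁻⁶×49×425 + 17×10⁻⁶×49×625 = 1.088 mm.
The rigid supports impose zero overall length change; the single axial force P common to all segments must satisfy P Σ Lᵢ/(AᵢEᵢ) = δ_free.
The series flexibility is Σ Lᵢ/(AᵢEᵢ) = 370/(2200×198×10³) + 425/(1100×204×10³) + 625/(1175×115×10³) = 7.369×10⁻⁶ mm/N.
P = 1.088 / 7.369×10⁻⁶ = 147600 N = 147.6 kN, compressive.
For the bronze segment, free thermal change = 17×10⁻⁶×49×625 = 0.5206 mm and elastic change from P = 147600×625/(1175×115×10³) = 0.6829 mm; these oppose, so the net change is 0.162 mm (segment shortens).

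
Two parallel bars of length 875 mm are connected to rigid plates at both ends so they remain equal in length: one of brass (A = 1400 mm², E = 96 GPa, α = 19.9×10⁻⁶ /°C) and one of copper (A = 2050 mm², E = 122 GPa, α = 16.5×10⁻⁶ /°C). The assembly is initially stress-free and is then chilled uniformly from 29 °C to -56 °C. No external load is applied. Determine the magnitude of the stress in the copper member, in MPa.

Equilibrium of a rigid end plate with no external load gives equal and opposite internal forces ±P in the two members. Since α_{brass} > α_{copper}, cooling drives the brass into tension and the copper into compression.
Setting the final lengths equal and cancelling L: (α₁ − α₂)ΔT = P/(A₁E₁) + P/(A₂E₂).
|α₁ − α₂|·ΔT = 3.4×10⁻⁶ × 85 = 0.000289.
1/(A₁E₁) + 1/(A₂E₂) = 1/(1400×96×10³) + 1/(2050×122×10³) = 1.144×10⁻⁸ N⁻¹.
So P = 0.000289 / 1.144×10⁻⁸ = 25.26 kN.
σ_{copper} = P/A₂ = 25260/2050 = 12.32 MPa, compressive.

σ ≈ 12.3 MPa (compressive)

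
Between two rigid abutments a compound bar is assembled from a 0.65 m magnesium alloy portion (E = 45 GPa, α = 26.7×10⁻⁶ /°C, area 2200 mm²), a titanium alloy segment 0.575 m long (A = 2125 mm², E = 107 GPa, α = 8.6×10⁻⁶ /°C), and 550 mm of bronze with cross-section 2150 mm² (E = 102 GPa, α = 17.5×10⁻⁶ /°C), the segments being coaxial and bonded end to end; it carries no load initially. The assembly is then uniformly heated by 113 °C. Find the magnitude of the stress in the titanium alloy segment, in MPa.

If the supports were absent, the total length change would be Σ αᵢΔT Lᵢ = 26.7×10⁻⁶×113×650 + 8.6×10⁻⁶×113×575 + 17.5×10⁻⁶×113×550 = 3.608 mm.
The walls prevent any net length change, so an axial force P (same in every segment) develops. Compatibility: P · Σ Lᵢ/(AᵢEᵢ) = δ_free.
Σ Lᵢ/(AᵢEᵢ) = 650/(2200×45×10³) + 575/(2125×107×10³) + 550/(2150×102×10³) = 1.16×10⁻⁵ mm/N.
P = 3.608 / 1.16×10⁻⁵ = 310900 N = 310.9 kN, compressive.
σ_{titanium alloy} = P / A = 310900 / 2125 = 146.3 MPa.

σ ≈ 146 MPa (compressive)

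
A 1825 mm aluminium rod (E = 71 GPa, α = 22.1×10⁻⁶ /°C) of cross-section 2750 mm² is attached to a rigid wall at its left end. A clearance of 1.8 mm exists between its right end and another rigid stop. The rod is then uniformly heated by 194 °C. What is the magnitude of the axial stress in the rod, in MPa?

Unrestrained expansion: δ_free = αΔT L = 22.1×10⁻⁶ × 194 × 1825 = 7.825 mm.
The gap closes (δ_free > 1.8 mm) and the wall then resists a further 7.825 − 1.8 = 6.025 mm of expansion.
Compatibility: PL/(AE) = 6.025 mm, so σ = P/A = E × (6.025/1825) = 234.4 MPa.

σ ≈ 234 MPa (compressive)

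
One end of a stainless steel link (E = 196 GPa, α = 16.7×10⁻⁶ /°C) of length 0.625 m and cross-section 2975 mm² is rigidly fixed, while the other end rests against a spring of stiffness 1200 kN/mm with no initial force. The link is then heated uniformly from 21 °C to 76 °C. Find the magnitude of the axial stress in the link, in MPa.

σ ≈ 101 MPa (compressive)

Free thermal expansion: δ_free = αΔT L = 16.7×10⁻⁶ × 55 × 625 = 0.5741 mm.
With a force P in the spring, the elastic change of the link is PL/(AE) and that of the spring is P/k; compatibility requires their sum to equal δ_free.
So P = δ_free / [L/(AE) + 1/k] = 0.5741 / [ 625/(2975×196×10³) + 1/(1200×10³) ].
P = 0.5741 / 1.905×10⁻⁶ = 301300 N.
σ = P/A = 301300/2975 = 101.3 MPa.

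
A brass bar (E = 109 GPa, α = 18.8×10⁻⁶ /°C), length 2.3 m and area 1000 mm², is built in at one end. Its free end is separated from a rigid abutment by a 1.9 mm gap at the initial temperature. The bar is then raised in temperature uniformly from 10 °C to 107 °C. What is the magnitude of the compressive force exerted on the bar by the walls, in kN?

If the wall were absent the bar would grow by αΔT L = 18.8×10⁻⁶ × 97 × 2300 = 4.194 mm.
This exceeds the 1.9 mm gap, so the wall pushes back. The portion of expansion that must be recovered elastically is δ_free − gap = 4.194 − 1.9 = 2.294 mm.
So σ = E(δ_free − g)/L = 109×10³ × 2.294/2300 = 108.7 MPa.
P = σA = 108.7 × 1000 = 108.7 kN.

P ≈ 109 kN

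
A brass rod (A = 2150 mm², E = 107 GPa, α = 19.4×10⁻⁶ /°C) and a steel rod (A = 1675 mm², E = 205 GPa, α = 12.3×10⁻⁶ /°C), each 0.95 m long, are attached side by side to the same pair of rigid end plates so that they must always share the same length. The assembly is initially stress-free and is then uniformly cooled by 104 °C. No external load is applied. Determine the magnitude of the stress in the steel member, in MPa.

The brass has the larger α, so on cooling it would change length more than the steel if both were free. The rigid plates force a common final length, so the brass is put into tension and the steel into compression, with equal and opposite forces P (no external load).
Equating the net (thermal + elastic) strains gives |α₁ − α₂|·ΔT = P·[1/(A₁E₁) + 1/(A₂E₂)].
|α₁ − α₂|·ΔT = 7.1×10⁻⁶ × 104 = 0.0007384.
1/(A₁E₁) + 1/(A₂E₂) = 1/(2150×107×10³) + 1/(1675×205×10³) = 7.259×10⁻⁹ N⁻¹.
So P = 0.0007384 / 7.259×10⁻⁹ = 101.7 kN.
σ_{steel} = P/A₂ = 101700/1675 = 60.73 MPa, compressive.

σ ≈ 60.7 MPa (compressive)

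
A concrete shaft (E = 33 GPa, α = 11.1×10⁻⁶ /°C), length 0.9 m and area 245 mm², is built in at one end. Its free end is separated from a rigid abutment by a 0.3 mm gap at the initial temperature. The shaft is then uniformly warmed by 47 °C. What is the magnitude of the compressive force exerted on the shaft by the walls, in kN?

Free thermal elongation = αΔT L = 11.1×10⁻⁶ × 47 × 900 = 0.4695 mm.
This exceeds the 0.3 mm gap, so the wall pushes back. The portion of expansion that must be recovered elastically is δ_free − gap = 0.4695 − 0.3 = 0.1695 mm.
Compatibility: PL/(AE) = 0.1695 mm, so σ = P/A = E × (0.1695/900) = 6.216 MPa.
P = σA = 6.216 × 245 = 1.523 kN.

P ≈ 1.52 kN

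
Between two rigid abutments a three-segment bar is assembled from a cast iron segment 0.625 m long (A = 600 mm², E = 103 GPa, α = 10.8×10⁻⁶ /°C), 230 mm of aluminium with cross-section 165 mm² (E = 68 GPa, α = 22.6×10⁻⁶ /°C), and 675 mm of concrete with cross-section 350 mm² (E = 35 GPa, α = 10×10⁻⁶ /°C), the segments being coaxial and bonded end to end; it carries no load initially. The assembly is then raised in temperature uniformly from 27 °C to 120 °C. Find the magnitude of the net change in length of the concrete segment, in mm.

|ΔL| ≈ 0.49 mm

Free thermal expansion of the whole bar: Σ αᵢΔT Lᵢ = 10.8×10⁻⁶×93×625 + 22.6×10⁻⁶×93×230 + 10×10⁻⁶×93×675 = 1.739 mm.
Since the ends are fixed, an axial force P builds up, equal in every segment, with P · Σ Lᵢ/(AᵢEᵢ) = δ_free.
The series flexibility is Σ Lᵢ/(AᵢEᵢ) = 625/(600×103×10³) + 230/(165×68×10³) + 675/(350×35×10³) = 8.571×10⁻⁵ mm/N.
So P = 1.739 / 8.571×10⁻⁵ = 20.29 kN, compressive.
For the concrete segment, free thermal change = 10×10⁻⁶×93×675 = 0.6277 mm and elastic change from P = 20290×675/(350×35×10³) = 1.118 mm; these oppose, so the net change is 0.49 mm (segment shortens).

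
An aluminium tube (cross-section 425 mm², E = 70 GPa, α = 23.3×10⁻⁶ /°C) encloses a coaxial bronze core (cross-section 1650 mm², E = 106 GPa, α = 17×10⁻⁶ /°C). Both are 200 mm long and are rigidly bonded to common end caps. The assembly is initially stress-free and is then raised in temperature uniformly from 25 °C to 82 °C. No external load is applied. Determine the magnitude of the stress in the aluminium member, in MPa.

σ ≈ 21.5 MPa (compressive)

Equilibrium of a rigid end plate with no external load gives equal and opposite internal forces ±P in the two members. Since α_{aluminium} > α_{bronze}, heating drives the aluminium into compression and the bronze into tension.
Compatibility of the two members (thermal + elastic change equal): (α₁ − α₂)ΔT = P·[1/(A₁E₁) + 1/(A₂E₂)].
|α₁ − α₂|·ΔT = 6.3×10⁻⁶ × 57 = 0.0003591.
1/(A₁E₁) + 1/(A₂E₂) = 1/(425×70×10³) + 1/(1650×106×10³) = 3.933×10⁻⁸ N⁻¹.
So P = 0.0003591 / 3.933×10⁻⁸ = 9.13 kN.
σ_{aluminium} = P/A₁ = 9130/425 = 21.48 MPa, compressive.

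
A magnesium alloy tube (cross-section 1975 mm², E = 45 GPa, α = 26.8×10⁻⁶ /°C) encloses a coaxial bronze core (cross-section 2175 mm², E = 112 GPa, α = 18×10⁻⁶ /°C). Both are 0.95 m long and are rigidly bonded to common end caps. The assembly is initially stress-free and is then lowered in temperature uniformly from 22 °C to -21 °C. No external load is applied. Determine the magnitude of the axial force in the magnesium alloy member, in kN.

The magnesium alloy has the larger α, so on cooling it would change length more than the bronze if both were free. The rigid plates force a common final length, so the magnesium alloy is put into tension and the bronze into compression, with equal and opposite forces P (no external load).
Setting the final lengths equal and cancelling L: (α₁ − α₂)ΔT = P/(A₁E₁) + P/(A₂E₂).
|α₁ − α₂|·ΔT = 8.8×10⁻⁶ × 43 = 0.0003784.
1/(A₁E₁) + 1/(A₂E₂) = 1/(1975×45×10³) + 1/(2175×112×10³) = 1.536×10⁻⁸ N⁻¹.
P = 0.0003784 / 1.536×10⁻⁸ = 24640 N = 24.64 kN.

P ≈ 24.6 kN (tensile in the magnesium alloy)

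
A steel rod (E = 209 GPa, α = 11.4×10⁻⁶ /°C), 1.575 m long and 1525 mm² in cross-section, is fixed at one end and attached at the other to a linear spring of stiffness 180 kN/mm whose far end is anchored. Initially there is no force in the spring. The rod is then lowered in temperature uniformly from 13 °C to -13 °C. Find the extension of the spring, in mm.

δ ≈ 0.247 mm

The unrestrained thermal change is αΔT L = 11.4×10⁻⁶ × 26 × 1575 = 0.4668 mm.
Let P be the tensile force in the spring. The rod extends elastically by PL/(AE) and the spring stretches by P/k; together these equal δ_free.
P [ L/(AE) + 1/k ] = δ_free → P [ 1575/(1525×209×10³) + 1/(180×10³) ] = 0.4668.
P = 0.4668 / 1.05×10⁻⁵ = 44470 N.
Spring extension = P/k = 44470/(180×10³) = 0.2471 mm.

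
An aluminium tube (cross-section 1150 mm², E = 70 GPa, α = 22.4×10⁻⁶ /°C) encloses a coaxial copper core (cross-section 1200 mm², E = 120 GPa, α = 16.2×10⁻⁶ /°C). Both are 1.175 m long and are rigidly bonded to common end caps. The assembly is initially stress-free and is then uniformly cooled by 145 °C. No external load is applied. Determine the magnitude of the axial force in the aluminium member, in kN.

Both members must finish at the same length. With the larger α, the aluminium tends to over-contract; the plates restrain it, putting the aluminium in tension and the copper in compression. With no external load the two internal forces are equal and opposite, magnitude P.
Equating the net (thermal + elastic) strains gives |α₁ − α₂|·ΔT = P·[1/(A₁E₁) + 1/(A₂E₂)].
|α₁ − α₂|·ΔT = 6.2×10⁻⁶ × 145 = 0.000899.
1/(A₁E₁) + 1/(A₂E₂) = 1/(1150×70×10³) + 1/(1200×120×10³) = 1.937×10⁻⁸ N⁻¹.
P = 0.000899 / 1.937×10⁻⁸ = 46420 N = 46.42 kN.

P ≈ 46.4 kN (tensile in the aluminium)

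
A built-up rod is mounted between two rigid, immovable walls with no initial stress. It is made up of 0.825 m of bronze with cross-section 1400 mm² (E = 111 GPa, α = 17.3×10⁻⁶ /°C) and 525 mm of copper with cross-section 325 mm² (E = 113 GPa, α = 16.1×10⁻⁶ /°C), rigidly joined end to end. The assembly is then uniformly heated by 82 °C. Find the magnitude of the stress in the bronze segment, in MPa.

Free thermal expansion of the whole bar: Σ αᵢΔT Lᵢ = 17.3×10⁻⁶×82×825 + 16.1×10⁻⁶×82×525 = 1.863 mm.
The rigid supports impose zero overall length change; the single axial force P common to all segments must satisfy P Σ Lᵢ/(AᵢEᵢ) = δ_free.
Σ Lᵢ/(AᵢEᵢ) = 825/(1400×111×10³) + 525/(325×113×10³) = 1.96×10⁻⁵ mm/N.
So P = 1.863 / 1.96×10⁻⁵ = 95.05 kN, compressive.
σ_{bronze} = P / A = 95050 / 1400 = 67.9 MPa.

σ ≈ 67.9 MPa (compressive)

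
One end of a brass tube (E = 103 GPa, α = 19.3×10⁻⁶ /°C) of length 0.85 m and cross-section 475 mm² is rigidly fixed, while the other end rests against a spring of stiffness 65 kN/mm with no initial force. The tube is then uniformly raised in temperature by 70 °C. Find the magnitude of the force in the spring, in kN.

P ≈ 35.1 kN

If the spring were absent the tube would lengthen by αΔT L = 19.3×10⁻⁶ × 70 × 850 = 1.148 mm.
Let P be the compressive force at the spring. The tube shortens elastically by PL/(AE) and the spring compresses by P/k; together these equal δ_free.
P [ L/(AE) + 1/k ] = δ_free → P [ 850/(475×103×10³) + 1/(65×10³) ] = 1.148.
P = 1.148 / 3.276×10⁻⁵ = 35060 N.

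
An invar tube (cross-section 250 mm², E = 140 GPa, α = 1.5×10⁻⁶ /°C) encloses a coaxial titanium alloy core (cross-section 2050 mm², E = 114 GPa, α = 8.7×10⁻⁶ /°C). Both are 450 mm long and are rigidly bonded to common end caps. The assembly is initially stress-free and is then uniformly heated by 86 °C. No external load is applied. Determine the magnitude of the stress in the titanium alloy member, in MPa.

The titanium alloy has the larger α, so on heating it would change length more than the invar if both were free. The rigid plates force a common final length, so the titanium alloy is put into compression and the invar into tension, with equal and opposite forces P (no external load).
Compatibility of the two members (thermal + elastic change equal): (α₁ − α₂)ΔT = P·[1/(A₁E₁) + 1/(A₂E₂)].
|α₁ − α₂|·ΔT = 7.2×10⁻⁶ × 86 = 0.0006192.
1/(A₁E₁) + 1/(A₂E₂) = 1/(250×140×10³) + 1/(2050×114×10³) = 3.285×10⁻⁸ N⁻¹.
P = 0.0006192 / 3.285×10⁻⁸ = 18850 N = 18.85 kN.
σ_{titanium alloy} = P/A₂ = 18850/2050 = 9.195 MPa, compressive.

σ ≈ 9.19 MPa (compressive)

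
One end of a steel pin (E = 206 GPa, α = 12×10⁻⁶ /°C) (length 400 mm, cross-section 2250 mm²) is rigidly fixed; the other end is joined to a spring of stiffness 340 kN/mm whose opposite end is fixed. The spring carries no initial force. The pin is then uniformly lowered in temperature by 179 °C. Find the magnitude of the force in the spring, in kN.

P ≈ 226 kN

If the spring were absent the pin would shorten by αΔT L = 12×10⁻⁶ × 179 × 400 = 0.8592 mm.
Let P be the tensile force in the spring. The pin extends elastically by PL/(AE) and the spring stretches by P/k; together these equal δ_free.
So P = δ_free / [L/(AE) + 1/k] = 0.8592 / [ 400/(2250×206×10³) + 1/(340×10³) ].
P = 0.8592 / 3.804×10⁻⁶ = 225900 N.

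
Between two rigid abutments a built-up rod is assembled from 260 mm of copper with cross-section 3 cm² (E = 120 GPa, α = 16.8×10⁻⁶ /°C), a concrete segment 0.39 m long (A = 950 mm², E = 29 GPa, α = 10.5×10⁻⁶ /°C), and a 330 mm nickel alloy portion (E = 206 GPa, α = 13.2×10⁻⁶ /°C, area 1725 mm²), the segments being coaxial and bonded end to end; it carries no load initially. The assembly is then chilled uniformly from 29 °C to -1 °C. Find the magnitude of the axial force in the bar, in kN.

P ≈ 17.2 kN (tensile)

If the supports were absent, the total length change would be Σ αᵢΔT Lᵢ = 16.8×10⁻⁶×30×260 + 10.5×10⁻⁶×30×390 + 13.2×10⁻⁶×30×330 = 0.3846 mm.
The rigid supports impose zero overall length change; the single axial force P common to all segments must satisfy P Σ Lᵢ/(AᵢEᵢ) = δ_free.
The series flexibility is Σ Lᵢ/(AᵢEᵢ) = 260/(300×120×10³) + 390/(950×29×10³) + 330/(1725×206×10³) = 2.231×10⁻⁵ mm/N.
P = 0.3846 / 2.231×10⁻⁵ = 17240 N = 17.24 kN, tensile.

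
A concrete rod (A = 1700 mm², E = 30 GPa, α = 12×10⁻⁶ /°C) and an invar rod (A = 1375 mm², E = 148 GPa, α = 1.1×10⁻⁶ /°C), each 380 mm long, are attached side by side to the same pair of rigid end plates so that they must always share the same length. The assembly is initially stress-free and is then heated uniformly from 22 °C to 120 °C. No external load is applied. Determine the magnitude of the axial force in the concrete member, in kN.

P ≈ 43.6 kN (compressive in the concrete)

The concrete has the larger α, so on heating it would change length more than the invar if both were free. The rigid plates force a common final length, so the concrete is put into compression and the invar into tension, with equal and opposite forces P (no external load).
Equating the net (thermal + elastic) strains gives |α₁ − α₂|·ΔT = P·[1/(A₁E₁) + 1/(A₂E₂)].
|α₁ − α₂|·ΔT = 10.9×10⁻⁶ × 98 = 0.001068.
1/(A₁E₁) + 1/(A₂E₂) = 1/(1700×30×10³) + 1/(1375×148×10³) = 2.452×10⁻⁸ N⁻¹.
P = 0.001068 / 2.452×10⁻⁸ = 43560 N = 43.56 kN.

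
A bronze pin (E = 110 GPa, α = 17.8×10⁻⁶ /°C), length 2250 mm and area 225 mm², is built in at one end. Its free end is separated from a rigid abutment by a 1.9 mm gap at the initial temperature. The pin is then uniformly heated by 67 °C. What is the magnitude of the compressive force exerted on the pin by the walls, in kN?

If the wall were absent the pin would grow by αΔT L = 17.8×10⁻⁶ × 67 × 2250 = 2.683 mm.
The gap closes (δ_free > 1.9 mm) and the wall then resists a further 2.683 − 1.9 = 0.7833 mm of expansion.
That suppressed elongation corresponds to σ = E·Δ/L = 110×10³ × 0.7833/2250 = 38.3 MPa.
P = σA = 38.3 × 225 = 8.617 kN.

P ≈ 8.62 kN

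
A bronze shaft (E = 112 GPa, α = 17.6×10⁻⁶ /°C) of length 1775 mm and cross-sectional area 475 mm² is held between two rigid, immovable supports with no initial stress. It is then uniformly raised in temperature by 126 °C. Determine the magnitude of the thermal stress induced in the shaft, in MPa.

Because both ends are immovable the net strain is zero, and the suppressed thermal strain is αΔT = 17.6×10⁻⁶ × 126 = 2217.6×10⁻⁶.
The stress required to suppress this strain is σ = Eε = 112×10³ × 2217.6×10⁻⁶ = 248.4 MPa, compressive since the shaft is trying to expand.

σ ≈ 248 MPa (compressive)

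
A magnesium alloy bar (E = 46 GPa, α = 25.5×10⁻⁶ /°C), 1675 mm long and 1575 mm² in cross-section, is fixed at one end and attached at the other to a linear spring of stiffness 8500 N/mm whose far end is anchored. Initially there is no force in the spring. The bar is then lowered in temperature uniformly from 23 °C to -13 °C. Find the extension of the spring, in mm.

The unrestrained thermal change is αΔT L = 25.5×10⁻⁶ × 36 × 1675 = 1.538 mm.
With a force P in the spring, the elastic change of the bar is PL/(AE) and that of the spring is P/k; compatibility requires their sum to equal δ_free.
P [ L/(AE) + 1/k ] = δ_free → P [ 1675/(1575×46×10³) + 1/(8500) ] = 1.538.
P = 1.538 / 0.0001408 = 10920 N.
Spring extension = P/k = 10920/(8500) = 1.285 mm.

δ ≈ 1.29 mm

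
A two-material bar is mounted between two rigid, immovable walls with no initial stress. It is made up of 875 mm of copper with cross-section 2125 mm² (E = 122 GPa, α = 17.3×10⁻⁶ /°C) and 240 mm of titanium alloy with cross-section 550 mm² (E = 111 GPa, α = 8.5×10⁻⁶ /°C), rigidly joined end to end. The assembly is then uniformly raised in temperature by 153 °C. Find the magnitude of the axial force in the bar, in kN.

Free thermal expansion of the whole bar: Σ αᵢΔT Lᵢ = 17.3×10⁻⁶×153×875 + 8.5×10⁻⁶×153×240 = 2.628 mm.
The rigid supports impose zero overall length change; the single axial force P common to all segments must satisfy P Σ Lᵢ/(AᵢEᵢ) = δ_free.
The series flexibility is Σ Lᵢ/(AᵢEᵢ) = 875/(2125×122×10³) + 240/(550×111×10³) = 7.306×10⁻⁶ mm/N.
Hence P = δ_free / Σ(L/AE) = 2.628/7.306×10⁻⁶ = 359.7 kN (compressive).

P ≈ 360 kN (compressive)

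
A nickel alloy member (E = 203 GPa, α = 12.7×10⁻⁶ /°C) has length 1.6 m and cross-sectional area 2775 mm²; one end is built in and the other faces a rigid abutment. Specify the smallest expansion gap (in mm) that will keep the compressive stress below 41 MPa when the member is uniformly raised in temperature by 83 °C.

g ≈ 1.36 mm

Free expansion if unrestrained: δ_free = αΔT L = 12.7×10⁻⁶ × 83 × 1600 = 1.687 mm.
A stress of 41 MPa corresponds to the wall pushing the member back by σL/E = 41×1600/(203×10³) = 0.3232 mm.
The gap must absorb the remainder: g_min = 1.687 − 0.3232 = 1.363 mm.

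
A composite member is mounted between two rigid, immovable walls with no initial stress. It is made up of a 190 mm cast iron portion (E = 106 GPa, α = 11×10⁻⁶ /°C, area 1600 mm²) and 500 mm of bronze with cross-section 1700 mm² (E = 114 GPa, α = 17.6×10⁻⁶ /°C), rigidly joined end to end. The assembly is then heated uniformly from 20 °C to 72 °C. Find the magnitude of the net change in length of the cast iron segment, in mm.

|ΔL| ≈ 0.0628 mm

With the walls removed the bar would change length by δ_free = Σ αᵢΔT Lᵢ = 11×10⁻⁶×52×190 + 17.6×10⁻⁶×52×500 = 0.5663 mm.
The rigid supports impose zero overall length change; the single axial force P common to all segments must satisfy P Σ Lᵢ/(AᵢEᵢ) = δ_free.
Σ Lᵢ/(AᵢEᵢ) = 190/(1600×106×10³) + 500/(1700×114×10³) = 3.7×10⁻⁶ mm/N.
P = 0.5663 / 3.7×10⁻⁶ = 153000 N = 153 kN, compressive.
For the cast iron segment, free thermal change = 11×10⁻⁶×52×190 = 0.1087 mm and elastic change from P = 153000×190/(1600×106×10³) = 0.1714 mm; these oppose, so the net change is 0.0628 mm (segment shortens).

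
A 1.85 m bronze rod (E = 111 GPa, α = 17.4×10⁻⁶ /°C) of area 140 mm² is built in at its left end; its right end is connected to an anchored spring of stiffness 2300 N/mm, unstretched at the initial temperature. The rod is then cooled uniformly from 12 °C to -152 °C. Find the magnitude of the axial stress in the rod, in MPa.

σ ≈ 68.1 MPa (tensile)

Free thermal contraction: δ_free = αΔT L = 17.4×10⁻⁶ × 164 × 1850 = 5.279 mm.
With a force P in the spring, the elastic change of the rod is PL/(AE) and that of the spring is P/k; compatibility requires their sum to equal δ_free.
So P = δ_free / [L/(AE) + 1/k] = 5.279 / [ 1850/(140×111×10³) + 1/(2300) ].
P = 5.279 / 0.0005538 = 9532 N.
σ = P/A = 9532/140 = 68.09 MPa.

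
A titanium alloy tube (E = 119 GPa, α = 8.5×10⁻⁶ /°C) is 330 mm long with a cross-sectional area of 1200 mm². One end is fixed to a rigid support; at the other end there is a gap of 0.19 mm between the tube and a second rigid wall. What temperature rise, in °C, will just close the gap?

ΔT ≈ 67.7 °C

The gap closes when αΔT L = 0.19 mm, since the tube is still unstressed at that instant.
ΔT = 0.19 / (8.5×10⁻⁶ × 330) = 67.74 °C.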